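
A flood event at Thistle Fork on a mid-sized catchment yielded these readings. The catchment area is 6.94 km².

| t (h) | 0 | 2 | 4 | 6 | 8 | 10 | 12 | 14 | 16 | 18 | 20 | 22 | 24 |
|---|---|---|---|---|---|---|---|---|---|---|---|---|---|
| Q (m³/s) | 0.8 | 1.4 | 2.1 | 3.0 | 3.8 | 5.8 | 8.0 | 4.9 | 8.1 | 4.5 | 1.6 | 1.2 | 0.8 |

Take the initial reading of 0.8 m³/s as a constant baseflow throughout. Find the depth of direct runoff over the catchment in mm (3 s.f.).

Direct runoff: 0.0, 0.6, 1.3, 2.2, 3.0, 5.0, 7.2, 4.1, 7.3, 3.7, 0.8, 0.4, 0.0 m³/s; ΣQ_DR = 35.60 m³/s.
V = ΣQ_DR · Δt = 35.60 × 7200 s = 2.563 × 10^5 m³.
Over A = 6.94 km², depth = V / A = 36.9 mm.

d ≈ 36.9 mm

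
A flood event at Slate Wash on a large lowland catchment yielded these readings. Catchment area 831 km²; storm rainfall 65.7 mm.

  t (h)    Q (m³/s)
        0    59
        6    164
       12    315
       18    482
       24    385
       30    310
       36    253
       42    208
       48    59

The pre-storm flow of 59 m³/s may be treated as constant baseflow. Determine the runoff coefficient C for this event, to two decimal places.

C ≈ 0.67

ΣQ_DR = 1704 m³/s; V = ΣQ_DR·Δt = 3.681 × 10^7 m³.
Runoff depth d = V / A = 44.29 mm.
C = d / P = 44.29 / 65.7 = 0.67.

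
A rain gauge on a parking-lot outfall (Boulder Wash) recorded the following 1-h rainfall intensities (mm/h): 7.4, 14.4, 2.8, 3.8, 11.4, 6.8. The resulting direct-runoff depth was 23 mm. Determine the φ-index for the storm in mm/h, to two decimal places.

Only the 4 blocks with intensity above φ contribute runoff: 7.4, 14.4, 11.4, 6.8 mm/h.
Σ(I−φ)·Δt = d  ⇒  (7.4+14.4+11.4+6.8 − 4φ)·1 = 23
φ = (40.00 − 23/1) / 4 = 4.25 mm/h.

φ ≈ 4.25 mm/h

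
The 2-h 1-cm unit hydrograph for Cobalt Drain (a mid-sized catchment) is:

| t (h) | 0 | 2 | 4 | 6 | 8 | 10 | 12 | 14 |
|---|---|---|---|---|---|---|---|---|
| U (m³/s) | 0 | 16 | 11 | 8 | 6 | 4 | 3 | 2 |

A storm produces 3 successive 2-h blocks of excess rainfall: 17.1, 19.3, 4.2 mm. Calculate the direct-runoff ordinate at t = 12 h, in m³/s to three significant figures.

By discrete convolution, Q_j = Σ (P_i / 10 mm) · U_{j−i}.
At t = 12 h (j=6): Q = (17.1/10)·3 + (19.3/10)·4 + (4.2/10)·6 = 15.4 m³/s.

Q ≈ 15.4 m³/s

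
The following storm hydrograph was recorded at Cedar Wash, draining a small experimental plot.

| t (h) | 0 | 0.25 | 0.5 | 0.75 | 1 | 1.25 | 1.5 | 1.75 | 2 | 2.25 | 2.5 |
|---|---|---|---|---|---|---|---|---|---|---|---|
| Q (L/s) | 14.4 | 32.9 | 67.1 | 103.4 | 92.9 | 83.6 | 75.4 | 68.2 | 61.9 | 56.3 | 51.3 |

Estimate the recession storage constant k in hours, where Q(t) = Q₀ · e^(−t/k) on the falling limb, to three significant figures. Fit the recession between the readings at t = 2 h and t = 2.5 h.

On the falling limb, Q drops from 61.9 to 51.3 L/s between t = 2 h and t = 2.5 h (Δt = 0.5 h).
k = −Δt / ln(Q₂/Q₁) = −0.5 / ln(51.3/61.9) = 2.66 h.

k ≈ 2.66 h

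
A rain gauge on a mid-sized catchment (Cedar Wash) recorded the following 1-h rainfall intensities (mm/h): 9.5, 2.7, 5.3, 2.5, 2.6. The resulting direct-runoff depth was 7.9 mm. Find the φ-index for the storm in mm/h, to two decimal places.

Only the 2 blocks with intensity above φ contribute runoff: 9.5, 5.3 mm/h.
Σ(I−φ)·Δt = d  ⇒  (9.5+5.3 − 2φ)·1 = 7.9
φ = (14.80 − 7.9/1) / 2 = 3.45 mm/h.

φ ≈ 3.45 mm/h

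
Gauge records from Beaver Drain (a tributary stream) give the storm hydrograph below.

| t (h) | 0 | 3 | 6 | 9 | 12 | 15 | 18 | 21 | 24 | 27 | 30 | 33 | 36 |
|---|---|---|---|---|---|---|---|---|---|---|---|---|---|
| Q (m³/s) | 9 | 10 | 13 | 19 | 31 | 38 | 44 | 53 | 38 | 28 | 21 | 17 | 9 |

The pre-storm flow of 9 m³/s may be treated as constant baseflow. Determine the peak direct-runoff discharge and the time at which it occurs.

Q_p = 44.0 m³/s at t = 21 h

Subtracting baseflow gives direct-runoff ordinates: 0.0, 1.0, 4.0, 10.0, 22.0, 29.0, 35.0, 44.0, 29.0, 19.0, 12.0, 8.0, 0.0 m³/s.
The maximum is 44.0 m³/s, occurring at the reading for t = 21 h.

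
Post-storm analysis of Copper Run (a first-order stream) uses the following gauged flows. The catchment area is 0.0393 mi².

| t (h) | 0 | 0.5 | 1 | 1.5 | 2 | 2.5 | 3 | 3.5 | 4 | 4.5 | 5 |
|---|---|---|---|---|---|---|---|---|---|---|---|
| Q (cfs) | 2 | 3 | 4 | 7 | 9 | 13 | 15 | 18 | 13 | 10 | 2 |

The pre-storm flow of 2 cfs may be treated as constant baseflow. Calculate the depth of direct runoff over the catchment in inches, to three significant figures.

Direct runoff: 0.0, 1.0, 2.0, 5.0, 7.0, 11.0, 13.0, 16.0, 11.0, 8.0, 0.0 cfs; ΣQ_DR = 74.00 cfs.
V = ΣQ_DR · Δt = 74.00 × 1800 s = 1.332 × 10^5 ft³.
Over A = 0.0393 mi², depth = V / A = 1.46 in.

d ≈ 1.46 in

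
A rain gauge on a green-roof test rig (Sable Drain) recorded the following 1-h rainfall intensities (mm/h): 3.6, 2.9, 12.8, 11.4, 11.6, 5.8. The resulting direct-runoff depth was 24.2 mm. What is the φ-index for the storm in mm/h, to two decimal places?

Only the 4 blocks with intensity above φ contribute runoff: 12.8, 11.4, 11.6, 5.8 mm/h.
Σ(I−φ)·Δt = d  ⇒  (12.8+11.4+11.6+5.8 − 4φ)·1 = 24.2
φ = (41.60 − 24.2/1) / 4 = 4.35 mm/h.

φ ≈ 4.35 mm/h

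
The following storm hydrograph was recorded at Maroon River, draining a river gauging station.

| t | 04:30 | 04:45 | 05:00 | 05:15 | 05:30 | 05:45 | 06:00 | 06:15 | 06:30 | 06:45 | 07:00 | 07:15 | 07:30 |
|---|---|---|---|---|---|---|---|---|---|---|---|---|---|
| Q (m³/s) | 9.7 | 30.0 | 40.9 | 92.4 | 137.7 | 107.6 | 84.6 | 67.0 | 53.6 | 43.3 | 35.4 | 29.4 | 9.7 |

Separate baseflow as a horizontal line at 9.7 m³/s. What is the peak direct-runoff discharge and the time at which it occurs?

Q_p = 128.0 m³/s at t = 05:30

Subtracting baseflow gives direct-runoff ordinates: 0.0, 20.3, 31.2, 82.7, 128.0, 97.9, 74.9, 57.3, 43.9, 33.6, 25.7, 19.7, 0.0 m³/s.
The maximum is 128.0 m³/s, occurring at the reading for t = 05:30.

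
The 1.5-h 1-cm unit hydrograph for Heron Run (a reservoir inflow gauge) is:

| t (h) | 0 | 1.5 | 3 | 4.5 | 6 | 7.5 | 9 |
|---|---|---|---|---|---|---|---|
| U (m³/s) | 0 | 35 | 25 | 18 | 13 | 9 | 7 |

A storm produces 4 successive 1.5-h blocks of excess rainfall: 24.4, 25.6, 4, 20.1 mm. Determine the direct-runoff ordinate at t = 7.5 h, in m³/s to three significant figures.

By discrete convolution, Q_j = Σ (P_i / 10 mm) · U_{j−i}.
At t = 7.5 h (j=5): Q = (24.4/10)·9 + (25.6/10)·13 + (4/10)·18 + (20.1/10)·25 = 113 m³/s.

Q ≈ 113 m³/s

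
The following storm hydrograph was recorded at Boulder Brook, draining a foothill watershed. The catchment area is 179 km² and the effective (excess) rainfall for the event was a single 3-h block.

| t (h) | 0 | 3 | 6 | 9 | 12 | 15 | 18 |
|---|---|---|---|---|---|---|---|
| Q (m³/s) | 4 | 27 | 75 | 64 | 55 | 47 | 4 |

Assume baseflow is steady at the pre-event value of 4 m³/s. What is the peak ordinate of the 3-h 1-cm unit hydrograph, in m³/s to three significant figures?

U_p ≈ 47.4 m³/s

Direct runoff: 0.0, 23.0, 71.0, 60.0, 51.0, 43.0, 0.0 m³/s; ΣQ_DR = 248.0 m³/s, peak = 71.0 m³/s.
Runoff depth d = ΣQ_DR·Δt / A = 248.0 × 10800 / (179 km²) = 14.96 mm.
The 1-cm UH is the DRH scaled by (10 mm)/d, so U_p = 71.0 × 10/14.96 = 47.4 m³/s.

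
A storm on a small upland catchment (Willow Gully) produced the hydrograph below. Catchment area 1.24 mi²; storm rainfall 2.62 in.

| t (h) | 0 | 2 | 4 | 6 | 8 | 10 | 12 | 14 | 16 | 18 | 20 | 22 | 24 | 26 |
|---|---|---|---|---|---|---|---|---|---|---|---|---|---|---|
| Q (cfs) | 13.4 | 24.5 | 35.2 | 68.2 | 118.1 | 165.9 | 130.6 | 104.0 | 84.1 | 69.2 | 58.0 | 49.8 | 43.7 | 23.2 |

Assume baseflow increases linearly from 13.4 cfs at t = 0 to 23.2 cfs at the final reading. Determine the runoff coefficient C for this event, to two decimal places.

C ≈ 0.70

ΣQ_DR = 731.7 cfs; V = ΣQ_DR·Δt = 5.268 × 10^6 ft³.
Runoff depth d = V / A = 1.829 in.
C = d / P = 1.829 / 2.62 = 0.70.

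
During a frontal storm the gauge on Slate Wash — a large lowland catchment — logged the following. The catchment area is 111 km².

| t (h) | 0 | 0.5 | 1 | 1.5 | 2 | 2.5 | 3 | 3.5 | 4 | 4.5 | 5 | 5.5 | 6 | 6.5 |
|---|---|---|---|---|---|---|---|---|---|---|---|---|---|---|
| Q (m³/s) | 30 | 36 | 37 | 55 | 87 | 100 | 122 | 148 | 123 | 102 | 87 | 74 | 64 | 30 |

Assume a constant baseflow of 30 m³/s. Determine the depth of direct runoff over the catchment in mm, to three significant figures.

Direct runoff: 0.0, 6.0, 7.0, 25.0, 57.0, 70.0, 92.0, 118.0, 93.0, 72.0, 57.0, 44.0, 34.0, 0.0 m³/s; ΣQ_DR = 675.0 m³/s.
V = ΣQ_DR · Δt = 675.0 × 1800 s = 1.215 × 10^6 m³.
Over A = 111 km², depth = V / A = 10.9 mm.

d ≈ 10.9 mm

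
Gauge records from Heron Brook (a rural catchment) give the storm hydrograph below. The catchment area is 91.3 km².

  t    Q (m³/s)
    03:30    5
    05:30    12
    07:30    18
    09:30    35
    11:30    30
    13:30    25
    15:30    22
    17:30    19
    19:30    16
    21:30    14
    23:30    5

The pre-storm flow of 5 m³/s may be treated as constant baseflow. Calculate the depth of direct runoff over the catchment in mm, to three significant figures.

Direct runoff: 0.0, 7.0, 13.0, 30.0, 25.0, 20.0, 17.0, 14.0, 11.0, 9.0, 0.0 m³/s; ΣQ_DR = 146.0 m³/s.
V = ΣQ_DR · Δt = 146.0 × 7200 s = 1.051 × 10^6 m³.
Over A = 91.3 km², depth = V / A = 11.5 mm.

d ≈ 11.5 mm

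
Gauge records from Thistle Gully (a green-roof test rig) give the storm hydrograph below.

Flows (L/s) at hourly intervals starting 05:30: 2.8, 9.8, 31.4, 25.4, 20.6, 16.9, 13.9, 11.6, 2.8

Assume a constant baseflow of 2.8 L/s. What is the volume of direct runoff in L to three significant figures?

V ≈ 3.96 × 10^5 L

Direct-runoff ordinates (Q − Q_b): 0.0, 7.0, 28.6, 22.6, 17.8, 14.1, 11.1, 8.8, 0.0 L/s.
ΣQ_DR = 110.0 L/s.
With Δt = 1 h = 3600 s, V = ΣQ_DR · Δt = 110.0 × 3600 = 3.96 × 10^5 L.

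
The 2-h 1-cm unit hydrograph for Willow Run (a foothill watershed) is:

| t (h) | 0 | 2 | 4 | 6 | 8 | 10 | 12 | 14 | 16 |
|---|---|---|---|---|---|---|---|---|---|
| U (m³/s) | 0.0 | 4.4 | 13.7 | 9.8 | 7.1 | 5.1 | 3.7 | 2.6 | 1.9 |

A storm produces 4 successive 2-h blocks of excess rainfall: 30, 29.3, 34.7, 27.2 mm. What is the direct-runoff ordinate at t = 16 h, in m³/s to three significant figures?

Q ≈ 40.0 m³/s

By discrete convolution, Q_j = Σ (P_i / 10 mm) · U_{j−i}.
At t = 16 h (j=8): Q = (30/10)·1.9 + (29.3/10)·2.6 + (34.7/10)·3.7 + (27.2/10)·5.1 = 40.0 m³/s.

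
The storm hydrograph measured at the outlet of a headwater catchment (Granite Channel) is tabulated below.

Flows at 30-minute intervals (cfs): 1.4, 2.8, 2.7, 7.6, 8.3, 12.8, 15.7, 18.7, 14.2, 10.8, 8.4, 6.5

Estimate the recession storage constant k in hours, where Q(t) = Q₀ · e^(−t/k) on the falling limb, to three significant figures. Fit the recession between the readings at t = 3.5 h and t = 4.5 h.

k ≈ 1.82 h

On the falling limb, Q drops from 18.7 to 10.8 cfs between t = 3.5 h and t = 4.5 h (Δt = 1 h).
k = −Δt / ln(Q₂/Q₁) = −1 / ln(10.8/18.7) = 1.82 h.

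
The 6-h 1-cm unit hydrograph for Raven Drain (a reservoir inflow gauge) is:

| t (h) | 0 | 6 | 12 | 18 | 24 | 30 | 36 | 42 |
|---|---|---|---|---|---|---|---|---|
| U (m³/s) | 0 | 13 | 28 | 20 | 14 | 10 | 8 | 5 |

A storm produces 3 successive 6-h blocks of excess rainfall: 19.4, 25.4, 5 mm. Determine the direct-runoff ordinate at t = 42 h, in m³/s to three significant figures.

Q ≈ 35.0 m³/s

By discrete convolution, Q_j = Σ (P_i / 10 mm) · U_{j−i}.
At t = 42 h (j=7): Q = (19.4/10)·5 + (25.4/10)·8 + (5/10)·10 = 35.0 m³/s.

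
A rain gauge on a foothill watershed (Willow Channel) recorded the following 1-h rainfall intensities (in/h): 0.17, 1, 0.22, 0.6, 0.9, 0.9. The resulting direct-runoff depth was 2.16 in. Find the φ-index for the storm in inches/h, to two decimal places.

φ ≈ 0.31 in/h

Only the 4 blocks with intensity above φ contribute runoff: 1, 0.6, 0.9, 0.9 in/h.
Σ(I−φ)·Δt = d  ⇒  (1+0.6+0.9+0.9 − 4φ)·1 = 2.16
φ = (3.400 − 2.16/1) / 4 = 0.31 in/h.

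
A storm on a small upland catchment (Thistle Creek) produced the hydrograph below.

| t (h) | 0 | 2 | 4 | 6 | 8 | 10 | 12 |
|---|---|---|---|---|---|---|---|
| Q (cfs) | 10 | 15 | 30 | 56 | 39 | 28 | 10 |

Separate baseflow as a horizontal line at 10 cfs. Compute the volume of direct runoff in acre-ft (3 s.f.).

V ≈ 19.5 acre-ft

Direct-runoff ordinates (Q − Q_b): 0.0, 5.0, 20.0, 46.0, 29.0, 18.0, 0.0 cfs.
ΣQ_DR = 118.0 cfs.
With Δt = 2 h = 7200 s, V = ΣQ_DR · Δt = 118.0 × 7200 = 8.50 × 10^5 ft³ = 19.5 acre-ft.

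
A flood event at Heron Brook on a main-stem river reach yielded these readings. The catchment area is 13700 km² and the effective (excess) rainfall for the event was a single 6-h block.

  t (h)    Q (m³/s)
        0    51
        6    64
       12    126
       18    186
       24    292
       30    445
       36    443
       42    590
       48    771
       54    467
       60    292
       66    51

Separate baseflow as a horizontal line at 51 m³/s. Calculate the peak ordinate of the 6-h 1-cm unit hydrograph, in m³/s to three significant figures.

U_p ≈ 1440 m³/s

Direct runoff: 0.0, 13.0, 75.0, 135.0, 241.0, 394.0, 392.0, 539.0, 720.0, 416.0, 241.0, 0.0 m³/s; ΣQ_DR = 3166 m³/s, peak = 720.0 m³/s.
Runoff depth d = ΣQ_DR·Δt / A = 3166 × 21600 / (13700 km²) = 4.992 mm.
The 1-cm UH is the DRH scaled by (10 mm)/d, so U_p = 720.0 × 10/4.992 = 1440 m³/s.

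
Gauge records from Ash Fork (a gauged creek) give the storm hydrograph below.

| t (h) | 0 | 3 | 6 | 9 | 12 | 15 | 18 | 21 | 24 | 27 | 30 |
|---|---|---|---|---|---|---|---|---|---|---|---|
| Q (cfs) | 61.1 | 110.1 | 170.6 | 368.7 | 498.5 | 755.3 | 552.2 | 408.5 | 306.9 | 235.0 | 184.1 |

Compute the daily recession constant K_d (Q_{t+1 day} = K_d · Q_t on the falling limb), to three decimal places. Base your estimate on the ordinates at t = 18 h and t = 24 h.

K_d ≈ 0.095

Between t = 18 h and t = 24 h the flow falls from 552.2 to 306.9 cfs over 2×3 h = 6 h.
Per-interval ratio K = (306.9/552.2)^(1/2) = 0.7455; K_d = K^(24/3) = 0.095.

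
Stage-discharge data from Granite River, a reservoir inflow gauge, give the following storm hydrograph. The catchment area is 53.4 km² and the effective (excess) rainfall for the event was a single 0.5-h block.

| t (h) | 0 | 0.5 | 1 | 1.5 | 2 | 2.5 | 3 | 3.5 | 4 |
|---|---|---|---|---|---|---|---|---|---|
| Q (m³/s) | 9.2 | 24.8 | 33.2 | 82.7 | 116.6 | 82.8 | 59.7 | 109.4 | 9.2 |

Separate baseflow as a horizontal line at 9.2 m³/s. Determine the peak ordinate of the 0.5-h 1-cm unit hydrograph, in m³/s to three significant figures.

U_p ≈ 71.6 m³/s

Direct runoff: 0.0, 15.6, 24.0, 73.5, 107.4, 73.6, 50.5, 100.2, 0.0 m³/s; ΣQ_DR = 444.8 m³/s, peak = 107.4 m³/s.
Runoff depth d = ΣQ_DR·Δt / A = 444.8 × 1800 / (53.4 km²) = 14.99 mm.
The 1-cm UH is the DRH scaled by (10 mm)/d, so U_p = 107.4 × 10/14.99 = 71.6 m³/s.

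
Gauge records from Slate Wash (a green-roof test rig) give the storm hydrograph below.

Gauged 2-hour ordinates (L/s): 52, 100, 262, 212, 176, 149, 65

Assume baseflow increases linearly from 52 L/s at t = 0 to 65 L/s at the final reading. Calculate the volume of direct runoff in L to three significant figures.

Direct-runoff ordinates (Q − Q_b): 0.00, 45.83, 205.67, 153.50, 115.33, 86.17, 0.00 L/s.
ΣQ_DR = 606.5 L/s.
With Δt = 2 h = 7200 s, V = ΣQ_DR · Δt = 606.5 × 7200 = 4.37 × 10^6 L.

V ≈ 4.37 × 10^6 L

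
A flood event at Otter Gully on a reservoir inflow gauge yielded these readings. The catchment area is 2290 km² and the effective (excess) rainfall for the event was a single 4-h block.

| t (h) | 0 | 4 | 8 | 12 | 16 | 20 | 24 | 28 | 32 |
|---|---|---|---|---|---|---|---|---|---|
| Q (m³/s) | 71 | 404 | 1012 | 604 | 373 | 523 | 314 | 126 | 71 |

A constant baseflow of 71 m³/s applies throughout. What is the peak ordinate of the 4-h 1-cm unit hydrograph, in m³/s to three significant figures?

U_p ≈ 523 m³/s

Direct runoff: 0.0, 333.0, 941.0, 533.0, 302.0, 452.0, 243.0, 55.0, 0.0 m³/s; ΣQ_DR = 2859 m³/s, peak = 941.0 m³/s.
Runoff depth d = ΣQ_DR·Δt / A = 2859 × 14400 / (2290 km²) = 17.98 mm.
The 1-cm UH is the DRH scaled by (10 mm)/d, so U_p = 941.0 × 10/17.98 = 523 m³/s.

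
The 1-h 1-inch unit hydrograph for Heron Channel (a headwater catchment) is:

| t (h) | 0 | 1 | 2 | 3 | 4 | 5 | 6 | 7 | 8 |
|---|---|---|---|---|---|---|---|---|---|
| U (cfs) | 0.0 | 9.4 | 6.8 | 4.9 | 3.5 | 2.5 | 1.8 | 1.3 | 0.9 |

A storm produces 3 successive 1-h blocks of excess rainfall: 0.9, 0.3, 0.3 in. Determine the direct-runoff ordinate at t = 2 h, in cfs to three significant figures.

By discrete convolution, Q_j = Σ (P_i / 1 in) · U_{j−i}.
At t = 2 h (j=2): Q = (0.9/1)·6.8 + (0.3/1)·9.4 + (0.3/1)·0.0 = 8.94 cfs.

Q ≈ 8.94 cfs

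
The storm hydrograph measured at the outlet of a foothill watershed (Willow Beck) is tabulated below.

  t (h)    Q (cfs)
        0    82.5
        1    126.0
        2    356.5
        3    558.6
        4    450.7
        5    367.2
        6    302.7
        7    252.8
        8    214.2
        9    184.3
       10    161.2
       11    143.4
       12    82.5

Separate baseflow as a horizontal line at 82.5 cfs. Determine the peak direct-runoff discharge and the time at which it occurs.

Q_p = 476.1 cfs at t = 3 h

Subtracting baseflow gives direct-runoff ordinates: 0.0, 43.5, 274.0, 476.1, 368.2, 284.7, 220.2, 170.3, 131.7, 101.8, 78.7, 60.9, 0.0 cfs.
The maximum is 476.1 cfs, occurring at the reading for t = 3 h.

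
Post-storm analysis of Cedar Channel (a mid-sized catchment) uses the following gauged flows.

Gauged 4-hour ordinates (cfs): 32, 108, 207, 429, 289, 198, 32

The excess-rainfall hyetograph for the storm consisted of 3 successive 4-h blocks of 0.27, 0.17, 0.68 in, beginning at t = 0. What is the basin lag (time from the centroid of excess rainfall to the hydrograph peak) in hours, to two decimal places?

Centroid of excess rainfall: t_c = Σ P_i·t̄_i / ΣP_i = 7.4643 h (block centres at 2, 6, 10 h).
Hydrograph peak occurs at t = 12 h, so basin lag t_L = 12 − 7.4643 = 4.54 h.

t_L ≈ 4.54 h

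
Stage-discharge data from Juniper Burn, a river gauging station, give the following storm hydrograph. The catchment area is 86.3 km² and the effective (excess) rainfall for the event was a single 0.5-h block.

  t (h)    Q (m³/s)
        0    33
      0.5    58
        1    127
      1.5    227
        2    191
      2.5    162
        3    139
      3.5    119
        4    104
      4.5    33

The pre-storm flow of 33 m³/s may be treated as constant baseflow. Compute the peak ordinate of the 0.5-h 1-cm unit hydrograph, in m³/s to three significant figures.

U_p ≈ 108 m³/s

Direct runoff: 0.0, 25.0, 94.0, 194.0, 158.0, 129.0, 106.0, 86.0, 71.0, 0.0 m³/s; ΣQ_DR = 863.0 m³/s, peak = 194.0 m³/s.
Runoff depth d = ΣQ_DR·Δt / A = 863.0 × 1800 / (86.3 km²) = 18.00 mm.
The 1-cm UH is the DRH scaled by (10 mm)/d, so U_p = 194.0 × 10/18.00 = 108 m³/s.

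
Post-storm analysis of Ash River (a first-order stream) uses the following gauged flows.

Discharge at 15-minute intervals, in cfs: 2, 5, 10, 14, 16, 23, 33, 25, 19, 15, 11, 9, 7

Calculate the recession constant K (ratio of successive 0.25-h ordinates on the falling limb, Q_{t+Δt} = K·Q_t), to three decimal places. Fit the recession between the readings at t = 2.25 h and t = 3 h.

K ≈ 0.776

Using the recession-limb readings at t = 2.25 h and t = 3 h: Q falls from 15 to 7 cfs over 3 intervals.
K = (Q₂/Q₁)^(1/3) = (7/15)^(1/3) = 0.776.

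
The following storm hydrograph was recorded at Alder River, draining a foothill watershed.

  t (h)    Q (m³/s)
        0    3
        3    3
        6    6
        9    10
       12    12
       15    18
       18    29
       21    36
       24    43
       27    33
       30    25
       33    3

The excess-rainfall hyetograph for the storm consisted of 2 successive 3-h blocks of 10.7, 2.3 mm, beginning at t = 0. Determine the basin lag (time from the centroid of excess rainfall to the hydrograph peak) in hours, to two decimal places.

Centroid of excess rainfall: t_c = Σ P_i·t̄_i / ΣP_i = 2.0308 h (block centres at 1.5, 4.5 h).
Hydrograph peak occurs at t = 24 h, so basin lag t_L = 24 − 2.0308 = 21.97 h.

t_L ≈ 21.97 h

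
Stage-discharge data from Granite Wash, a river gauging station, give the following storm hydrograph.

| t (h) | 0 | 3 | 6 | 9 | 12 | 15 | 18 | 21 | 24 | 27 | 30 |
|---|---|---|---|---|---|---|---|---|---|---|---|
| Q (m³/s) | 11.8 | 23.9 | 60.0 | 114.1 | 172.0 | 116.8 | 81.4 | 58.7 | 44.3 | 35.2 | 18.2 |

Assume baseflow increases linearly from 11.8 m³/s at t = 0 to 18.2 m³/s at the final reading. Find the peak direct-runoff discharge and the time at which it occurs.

Q_p = 157.64 m³/s at t = 12 h

Subtracting baseflow gives direct-runoff ordinates: 0.00, 11.46, 46.92, 100.38, 157.64, 101.80, 65.76, 42.42, 27.38, 17.64, 0.00 m³/s.
The maximum is 157.64 m³/s, occurring at the reading for t = 12 h.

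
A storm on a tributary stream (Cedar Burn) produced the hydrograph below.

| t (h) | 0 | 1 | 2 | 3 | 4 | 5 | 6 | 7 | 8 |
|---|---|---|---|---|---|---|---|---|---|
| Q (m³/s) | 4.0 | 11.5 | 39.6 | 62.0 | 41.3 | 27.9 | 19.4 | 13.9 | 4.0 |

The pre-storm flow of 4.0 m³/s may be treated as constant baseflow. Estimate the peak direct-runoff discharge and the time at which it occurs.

Q_p = 58.0 m³/s at t = 3 h

Subtracting baseflow gives direct-runoff ordinates: 0.0, 7.5, 35.6, 58.0, 37.3, 23.9, 15.4, 9.9, 0.0 m³/s.
The maximum is 58.0 m³/s, occurring at the reading for t = 3 h.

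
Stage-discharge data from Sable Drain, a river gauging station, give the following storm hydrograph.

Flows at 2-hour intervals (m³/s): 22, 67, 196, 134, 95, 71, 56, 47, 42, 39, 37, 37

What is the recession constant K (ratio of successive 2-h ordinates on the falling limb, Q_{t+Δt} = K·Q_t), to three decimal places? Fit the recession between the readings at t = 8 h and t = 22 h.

Using the recession-limb readings at t = 8 h and t = 22 h: Q falls from 95 to 37 m³/s over 7 intervals.
K = (Q₂/Q₁)^(1/7) = (37/95)^(1/7) = 0.874.

K ≈ 0.874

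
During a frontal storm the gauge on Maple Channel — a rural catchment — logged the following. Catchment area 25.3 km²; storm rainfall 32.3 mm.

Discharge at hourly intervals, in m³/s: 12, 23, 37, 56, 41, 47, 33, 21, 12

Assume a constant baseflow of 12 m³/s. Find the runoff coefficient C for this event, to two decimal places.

C ≈ 0.77

ΣQ_DR = 174.0 m³/s; V = ΣQ_DR·Δt = 6.264 × 10^5 m³.
Runoff depth d = V / A = 24.76 mm.
C = d / P = 24.76 / 32.3 = 0.77.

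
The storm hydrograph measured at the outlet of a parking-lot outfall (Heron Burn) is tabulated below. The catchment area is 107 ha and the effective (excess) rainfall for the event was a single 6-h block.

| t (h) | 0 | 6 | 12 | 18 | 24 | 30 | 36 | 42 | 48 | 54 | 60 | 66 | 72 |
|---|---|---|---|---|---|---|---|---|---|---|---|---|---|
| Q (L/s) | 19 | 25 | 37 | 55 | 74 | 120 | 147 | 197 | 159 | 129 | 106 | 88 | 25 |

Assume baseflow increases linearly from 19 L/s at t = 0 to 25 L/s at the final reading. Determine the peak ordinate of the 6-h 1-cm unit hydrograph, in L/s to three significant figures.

Direct runoff: 0.00, 5.50, 17.00, 34.50, 53.00, 98.50, 125.00, 174.50, 136.00, 105.50, 82.00, 63.50, 0.00 L/s; ΣQ_DR = 895.0 L/s, peak = 174.50 L/s.
Runoff depth d = ΣQ_DR·Δt / A = 895.0 × 21600 / (107 ha) = 18.07 mm.
The 1-cm UH is the DRH scaled by (10 mm)/d, so U_p = 174.50 × 10/18.07 = 96.6 L/s.

U_p ≈ 96.6 L/s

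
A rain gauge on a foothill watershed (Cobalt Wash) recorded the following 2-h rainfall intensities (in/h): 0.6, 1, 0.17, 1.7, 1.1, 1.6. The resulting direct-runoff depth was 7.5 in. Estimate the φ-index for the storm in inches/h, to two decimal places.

φ ≈ 0.45 in/h

Only the 5 blocks with intensity above φ contribute runoff: 0.6, 1, 1.7, 1.1, 1.6 in/h.
Σ(I−φ)·Δt = d  ⇒  (0.6+1+1.7+1.1+1.6 − 5φ)·2 = 7.5
φ = (6.000 − 7.5/2) / 5 = 0.45 in/h.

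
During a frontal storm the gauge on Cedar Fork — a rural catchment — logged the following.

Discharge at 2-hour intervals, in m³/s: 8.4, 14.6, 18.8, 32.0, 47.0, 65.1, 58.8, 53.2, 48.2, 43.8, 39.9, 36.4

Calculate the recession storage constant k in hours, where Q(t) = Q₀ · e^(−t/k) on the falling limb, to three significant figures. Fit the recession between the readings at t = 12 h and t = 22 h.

k ≈ 20.9 h

On the falling limb, Q drops from 58.8 to 36.4 m³/s between t = 12 h and t = 22 h (Δt = 10 h).
k = −Δt / ln(Q₂/Q₁) = −10 / ln(36.4/58.8) = 20.9 h.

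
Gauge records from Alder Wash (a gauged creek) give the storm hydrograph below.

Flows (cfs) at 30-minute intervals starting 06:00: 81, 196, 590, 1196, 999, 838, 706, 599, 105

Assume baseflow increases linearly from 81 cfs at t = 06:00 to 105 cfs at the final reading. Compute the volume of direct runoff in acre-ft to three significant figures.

Direct-runoff ordinates (Q − Q_b): 0.00, 112.00, 503.00, 1106.00, 906.00, 742.00, 607.00, 497.00, 0.00 cfs.
ΣQ_DR = 4473 cfs.
With Δt = 0.5 h = 1800 s, V = ΣQ_DR · Δt = 4473 × 1800 = 8.05 × 10^6 ft³ = 185 acre-ft.

V ≈ 185 acre-ft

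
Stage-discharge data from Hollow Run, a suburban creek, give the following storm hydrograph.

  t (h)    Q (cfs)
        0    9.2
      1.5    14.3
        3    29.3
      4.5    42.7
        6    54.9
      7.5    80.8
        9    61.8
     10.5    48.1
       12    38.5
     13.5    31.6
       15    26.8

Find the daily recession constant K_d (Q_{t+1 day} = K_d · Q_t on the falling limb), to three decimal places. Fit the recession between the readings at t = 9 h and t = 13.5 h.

K_d ≈ 0.028

Between t = 9 h and t = 13.5 h the flow falls from 61.8 to 31.6 cfs over 3×1.5 h = 4.5 h.
Per-interval ratio K = (31.6/61.8)^(1/3) = 0.7996; K_d = K^(24/1.5) = 0.028.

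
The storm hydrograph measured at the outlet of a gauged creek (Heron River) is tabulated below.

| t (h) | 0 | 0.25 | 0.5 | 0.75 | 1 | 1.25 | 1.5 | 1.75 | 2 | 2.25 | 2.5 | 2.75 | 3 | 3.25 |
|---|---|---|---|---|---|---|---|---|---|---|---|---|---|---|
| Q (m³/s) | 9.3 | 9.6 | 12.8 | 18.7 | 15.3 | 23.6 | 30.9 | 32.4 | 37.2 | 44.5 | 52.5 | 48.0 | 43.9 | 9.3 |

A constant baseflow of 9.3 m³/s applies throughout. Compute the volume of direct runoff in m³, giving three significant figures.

Direct-runoff ordinates (Q − Q_b): 0.0, 0.3, 3.5, 9.4, 6.0, 14.3, 21.6, 23.1, 27.9, 35.2, 43.2, 38.7, 34.6, 0.0 m³/s.
ΣQ_DR = 257.8 m³/s.
With Δt = 0.25 h = 900 s, V = ΣQ_DR · Δt = 257.8 × 900 = 2.32 × 10^5 m³.

V ≈ 2.32 × 10^5 m³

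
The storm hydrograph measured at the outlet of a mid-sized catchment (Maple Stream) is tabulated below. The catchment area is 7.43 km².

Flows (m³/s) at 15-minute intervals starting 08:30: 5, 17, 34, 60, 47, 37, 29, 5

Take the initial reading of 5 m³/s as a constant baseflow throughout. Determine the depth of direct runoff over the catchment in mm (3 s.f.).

d ≈ 23.5 mm

Direct runoff: 0.0, 12.0, 29.0, 55.0, 42.0, 32.0, 24.0, 0.0 m³/s; ΣQ_DR = 194.0 m³/s.
V = ΣQ_DR · Δt = 194.0 × 900 s = 1.746 × 10^5 m³.
Over A = 7.43 km², depth = V / A = 23.5 mm.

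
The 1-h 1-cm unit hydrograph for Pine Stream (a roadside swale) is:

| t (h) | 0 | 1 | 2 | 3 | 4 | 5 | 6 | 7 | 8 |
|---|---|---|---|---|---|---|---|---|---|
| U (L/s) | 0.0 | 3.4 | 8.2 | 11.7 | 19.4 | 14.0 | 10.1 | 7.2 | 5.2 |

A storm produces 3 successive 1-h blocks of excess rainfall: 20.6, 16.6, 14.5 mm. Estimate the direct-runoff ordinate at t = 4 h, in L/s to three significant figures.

Q ≈ 71.3 L/s

By discrete convolution, Q_j = Σ (P_i / 10 mm) · U_{j−i}.
At t = 4 h (j=4): Q = (20.6/10)·19.4 + (16.6/10)·11.7 + (14.5/10)·8.2 = 71.3 L/s.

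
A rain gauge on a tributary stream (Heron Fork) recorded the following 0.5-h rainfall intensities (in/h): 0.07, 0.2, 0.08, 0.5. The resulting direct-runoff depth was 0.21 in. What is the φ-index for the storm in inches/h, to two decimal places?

Only the 2 blocks with intensity above φ contribute runoff: 0.2, 0.5 in/h.
Σ(I−φ)·Δt = d  ⇒  (0.2+0.5 − 2φ)·0.5 = 0.21
φ = (0.7000 − 0.21/0.5) / 2 = 0.14 in/h.

φ ≈ 0.14 in/h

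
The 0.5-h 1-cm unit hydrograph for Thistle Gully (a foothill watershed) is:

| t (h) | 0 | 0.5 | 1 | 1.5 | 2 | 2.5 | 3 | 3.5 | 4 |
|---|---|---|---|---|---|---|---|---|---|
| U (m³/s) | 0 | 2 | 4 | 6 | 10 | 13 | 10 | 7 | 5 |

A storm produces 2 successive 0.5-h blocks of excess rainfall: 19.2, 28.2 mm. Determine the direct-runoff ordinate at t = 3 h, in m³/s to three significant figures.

Q ≈ 55.9 m³/s

By discrete convolution, Q_j = Σ (P_i / 10 mm) · U_{j−i}.
At t = 3 h (j=6): Q = (19.2/10)·10 + (28.2/10)·13 = 55.9 m³/s.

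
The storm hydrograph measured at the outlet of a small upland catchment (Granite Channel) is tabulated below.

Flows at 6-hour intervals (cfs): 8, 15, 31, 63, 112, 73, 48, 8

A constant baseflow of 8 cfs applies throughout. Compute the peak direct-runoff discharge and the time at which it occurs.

Q_p = 104.0 cfs at t = 24 h

Subtracting baseflow gives direct-runoff ordinates: 0.0, 7.0, 23.0, 55.0, 104.0, 65.0, 40.0, 0.0 cfs.
The maximum is 104.0 cfs, occurring at the reading for t = 24 h.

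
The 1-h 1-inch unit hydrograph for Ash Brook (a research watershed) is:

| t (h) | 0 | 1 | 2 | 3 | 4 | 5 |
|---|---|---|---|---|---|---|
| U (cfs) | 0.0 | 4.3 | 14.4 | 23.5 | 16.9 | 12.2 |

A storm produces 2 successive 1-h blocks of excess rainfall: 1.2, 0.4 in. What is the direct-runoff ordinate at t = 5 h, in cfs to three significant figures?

By discrete convolution, Q_j = Σ (P_i / 1 in) · U_{j−i}.
At t = 5 h (j=5): Q = (1.2/1)·12.2 + (0.4/1)·16.9 = 21.4 cfs.

Q ≈ 21.4 cfs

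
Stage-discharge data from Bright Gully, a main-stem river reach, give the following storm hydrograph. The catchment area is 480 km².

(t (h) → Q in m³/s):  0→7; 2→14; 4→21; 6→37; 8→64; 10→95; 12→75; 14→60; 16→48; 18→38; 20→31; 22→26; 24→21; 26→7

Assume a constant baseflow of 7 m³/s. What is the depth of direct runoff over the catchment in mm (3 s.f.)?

Direct runoff: 0.0, 7.0, 14.0, 30.0, 57.0, 88.0, 68.0, 53.0, 41.0, 31.0, 24.0, 19.0, 14.0, 0.0 m³/s; ΣQ_DR = 446.0 m³/s.
V = ΣQ_DR · Δt = 446.0 × 7200 s = 3.211 × 10^6 m³.
Over A = 480 km², depth = V / A = 6.69 mm.

d ≈ 6.69 mm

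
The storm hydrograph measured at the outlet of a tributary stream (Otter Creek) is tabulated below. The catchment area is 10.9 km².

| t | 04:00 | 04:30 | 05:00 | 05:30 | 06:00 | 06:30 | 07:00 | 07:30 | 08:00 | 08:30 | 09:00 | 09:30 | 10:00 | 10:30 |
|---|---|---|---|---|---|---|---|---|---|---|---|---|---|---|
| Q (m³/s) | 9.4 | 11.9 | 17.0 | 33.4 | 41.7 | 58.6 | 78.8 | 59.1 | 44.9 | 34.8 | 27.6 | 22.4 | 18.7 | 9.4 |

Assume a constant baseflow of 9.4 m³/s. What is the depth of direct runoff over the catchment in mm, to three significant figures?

Direct runoff: 0.0, 2.5, 7.6, 24.0, 32.3, 49.2, 69.4, 49.7, 35.5, 25.4, 18.2, 13.0, 9.3, 0.0 m³/s; ΣQ_DR = 336.1 m³/s.
V = ΣQ_DR · Δt = 336.1 × 1800 s = 6.050 × 10^5 m³.
Over A = 10.9 km², depth = V / A = 55.5 mm.

d ≈ 55.5 mm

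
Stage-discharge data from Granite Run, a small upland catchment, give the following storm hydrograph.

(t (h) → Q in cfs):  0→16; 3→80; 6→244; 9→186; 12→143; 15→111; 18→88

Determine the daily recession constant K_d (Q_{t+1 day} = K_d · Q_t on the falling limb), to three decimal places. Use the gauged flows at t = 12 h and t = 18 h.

Between t = 12 h and t = 18 h the flow falls from 143 to 88 cfs over 2×3 h = 6 h.
Per-interval ratio K = (88/143)^(1/2) = 0.7845; K_d = K^(24/3) = 0.143.

K_d ≈ 0.143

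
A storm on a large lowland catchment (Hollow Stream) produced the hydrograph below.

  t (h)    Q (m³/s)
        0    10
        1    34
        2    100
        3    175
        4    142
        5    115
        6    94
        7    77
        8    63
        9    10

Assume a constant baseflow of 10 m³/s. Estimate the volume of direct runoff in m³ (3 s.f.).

Direct-runoff ordinates (Q − Q_b): 0.0, 24.0, 90.0, 165.0, 132.0, 105.0, 84.0, 67.0, 53.0, 0.0 m³/s.
ΣQ_DR = 720.0 m³/s.
With Δt = 1 h = 3600 s, V = ΣQ_DR · Δt = 720.0 × 3600 = 2.59 × 10^6 m³.

V ≈ 2.59 × 10^6 m³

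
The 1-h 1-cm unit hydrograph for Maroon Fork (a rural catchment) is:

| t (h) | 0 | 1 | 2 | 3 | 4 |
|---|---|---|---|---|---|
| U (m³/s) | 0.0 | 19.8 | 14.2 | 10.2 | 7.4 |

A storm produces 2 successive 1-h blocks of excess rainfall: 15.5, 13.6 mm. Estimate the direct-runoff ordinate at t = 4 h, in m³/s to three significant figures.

Q ≈ 25.3 m³/s

By discrete convolution, Q_j = Σ (P_i / 10 mm) · U_{j−i}.
At t = 4 h (j=4): Q = (15.5/10)·7.4 + (13.6/10)·10.2 = 25.3 m³/s.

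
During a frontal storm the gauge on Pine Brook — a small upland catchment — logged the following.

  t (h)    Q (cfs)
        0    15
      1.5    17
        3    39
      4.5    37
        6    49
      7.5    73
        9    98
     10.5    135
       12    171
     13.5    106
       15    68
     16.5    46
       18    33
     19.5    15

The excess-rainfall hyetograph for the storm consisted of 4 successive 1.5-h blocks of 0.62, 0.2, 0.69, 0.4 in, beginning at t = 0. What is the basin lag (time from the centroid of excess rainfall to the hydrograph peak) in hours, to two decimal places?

Centroid of excess rainfall: t_c = Σ P_i·t̄_i / ΣP_i = 2.9332 h (block centres at 0.75, 2.25, 3.75, 5.25 h).
Hydrograph peak occurs at t = 12 h, so basin lag t_L = 12 − 2.9332 = 9.07 h.

t_L ≈ 9.07 h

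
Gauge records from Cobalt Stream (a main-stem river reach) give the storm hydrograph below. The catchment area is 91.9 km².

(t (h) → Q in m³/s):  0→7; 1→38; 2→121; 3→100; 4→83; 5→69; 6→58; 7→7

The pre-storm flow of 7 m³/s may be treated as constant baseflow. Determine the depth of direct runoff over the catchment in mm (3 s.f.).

d ≈ 16.7 mm

Direct runoff: 0.0, 31.0, 114.0, 93.0, 76.0, 62.0, 51.0, 0.0 m³/s; ΣQ_DR = 427.0 m³/s.
V = ΣQ_DR · Δt = 427.0 × 3600 s = 1.537 × 10^6 m³.
Over A = 91.9 km², depth = V / A = 16.7 mm.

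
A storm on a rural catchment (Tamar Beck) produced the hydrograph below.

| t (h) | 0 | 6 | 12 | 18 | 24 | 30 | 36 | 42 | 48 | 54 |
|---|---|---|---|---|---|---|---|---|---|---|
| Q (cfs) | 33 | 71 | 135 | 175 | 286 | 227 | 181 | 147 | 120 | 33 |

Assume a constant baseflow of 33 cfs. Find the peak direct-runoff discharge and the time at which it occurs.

Q_p = 253.0 cfs at t = 24 h

Subtracting baseflow gives direct-runoff ordinates: 0.0, 38.0, 102.0, 142.0, 253.0, 194.0, 148.0, 114.0, 87.0, 0.0 cfs.
The maximum is 253.0 cfs, occurring at the reading for t = 24 h.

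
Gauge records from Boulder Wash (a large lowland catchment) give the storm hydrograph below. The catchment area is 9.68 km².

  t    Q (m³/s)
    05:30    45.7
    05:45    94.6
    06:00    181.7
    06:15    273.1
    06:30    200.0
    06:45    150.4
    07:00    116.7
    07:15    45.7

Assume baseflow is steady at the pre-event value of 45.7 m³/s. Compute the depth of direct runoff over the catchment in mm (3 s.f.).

Direct runoff: 0.0, 48.9, 136.0, 227.4, 154.3, 104.7, 71.0, 0.0 m³/s; ΣQ_DR = 742.3 m³/s.
V = ΣQ_DR · Δt = 742.3 × 900 s = 6.681 × 10^5 m³.
Over A = 9.68 km², depth = V / A = 69.0 mm.

d ≈ 69.0 mm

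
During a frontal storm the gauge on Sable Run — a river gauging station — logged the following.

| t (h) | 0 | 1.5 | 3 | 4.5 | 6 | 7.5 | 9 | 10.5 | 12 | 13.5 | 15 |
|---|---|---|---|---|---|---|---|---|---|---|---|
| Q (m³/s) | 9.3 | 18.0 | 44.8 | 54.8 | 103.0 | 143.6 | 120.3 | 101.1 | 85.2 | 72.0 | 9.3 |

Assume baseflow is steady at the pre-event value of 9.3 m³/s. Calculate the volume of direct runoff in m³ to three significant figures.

V ≈ 3.56 × 10^6 m³

Direct-runoff ordinates (Q − Q_b): 0.0, 8.7, 35.5, 45.5, 93.7, 134.3, 111.0, 91.8, 75.9, 62.7, 0.0 m³/s.
ΣQ_DR = 659.1 m³/s.
With Δt = 1.5 h = 5400 s, V = ΣQ_DR · Δt = 659.1 × 5400 = 3.56 × 10^6 m³.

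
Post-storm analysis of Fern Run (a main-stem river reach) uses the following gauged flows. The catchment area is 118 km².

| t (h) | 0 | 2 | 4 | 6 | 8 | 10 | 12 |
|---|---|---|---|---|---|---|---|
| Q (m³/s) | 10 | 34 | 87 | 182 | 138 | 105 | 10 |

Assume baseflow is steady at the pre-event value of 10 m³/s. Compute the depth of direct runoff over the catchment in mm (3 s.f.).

Direct runoff: 0.0, 24.0, 77.0, 172.0, 128.0, 95.0, 0.0 m³/s; ΣQ_DR = 496.0 m³/s.
V = ΣQ_DR · Δt = 496.0 × 7200 s = 3.571 × 10^6 m³.
Over A = 118 km², depth = V / A = 30.3 mm.

d ≈ 30.3 mm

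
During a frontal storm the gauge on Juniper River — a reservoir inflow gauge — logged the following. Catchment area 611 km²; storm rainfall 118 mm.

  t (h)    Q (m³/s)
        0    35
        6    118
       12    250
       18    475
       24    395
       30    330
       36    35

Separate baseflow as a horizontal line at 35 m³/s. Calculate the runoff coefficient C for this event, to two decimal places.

C ≈ 0.42

ΣQ_DR = 1393 m³/s; V = ΣQ_DR·Δt = 3.009 × 10^7 m³.
Runoff depth d = V / A = 49.25 mm.
C = d / P = 49.25 / 118 = 0.42.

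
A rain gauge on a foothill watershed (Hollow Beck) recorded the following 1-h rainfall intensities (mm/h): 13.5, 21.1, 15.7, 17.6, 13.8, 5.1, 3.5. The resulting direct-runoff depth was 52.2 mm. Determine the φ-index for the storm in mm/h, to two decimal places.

Only the 5 blocks with intensity above φ contribute runoff: 13.5, 21.1, 15.7, 17.6, 13.8 mm/h.
Σ(I−φ)·Δt = d  ⇒  (13.5+21.1+15.7+17.6+13.8 − 5φ)·1 = 52.2
φ = (81.70 − 52.2/1) / 5 = 5.90 mm/h.

φ ≈ 5.90 mm/h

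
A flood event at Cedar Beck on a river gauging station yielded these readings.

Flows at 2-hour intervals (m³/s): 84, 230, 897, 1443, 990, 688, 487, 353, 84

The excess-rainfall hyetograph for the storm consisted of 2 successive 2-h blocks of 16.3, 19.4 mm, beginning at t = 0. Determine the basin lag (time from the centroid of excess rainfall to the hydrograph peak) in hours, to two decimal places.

t_L ≈ 3.91 h

Centroid of excess rainfall: t_c = Σ P_i·t̄_i / ΣP_i = 2.0868 h (block centres at 1, 3 h).
Hydrograph peak occurs at t = 6 h, so basin lag t_L = 6 − 2.0868 = 3.91 h.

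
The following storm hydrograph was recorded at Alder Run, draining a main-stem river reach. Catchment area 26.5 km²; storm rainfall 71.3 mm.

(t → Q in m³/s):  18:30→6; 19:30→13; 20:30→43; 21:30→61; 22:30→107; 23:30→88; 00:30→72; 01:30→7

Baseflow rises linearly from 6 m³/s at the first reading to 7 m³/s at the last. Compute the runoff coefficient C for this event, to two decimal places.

ΣQ_DR = 345.0 m³/s; V = ΣQ_DR·Δt = 1.242 × 10^6 m³.
Runoff depth d = V / A = 46.87 mm.
C = d / P = 46.87 / 71.3 = 0.66.

C ≈ 0.66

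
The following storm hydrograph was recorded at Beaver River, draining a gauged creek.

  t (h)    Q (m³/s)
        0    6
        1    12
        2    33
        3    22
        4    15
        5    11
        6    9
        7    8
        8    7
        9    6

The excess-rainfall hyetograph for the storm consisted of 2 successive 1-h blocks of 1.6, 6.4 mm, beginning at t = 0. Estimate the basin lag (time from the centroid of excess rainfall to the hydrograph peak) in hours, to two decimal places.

Centroid of excess rainfall: t_c = Σ P_i·t̄_i / ΣP_i = 1.3000 h (block centres at 0.5, 1.5 h).
Hydrograph peak occurs at t = 2 h, so basin lag t_L = 2 − 1.3000 = 0.70 h.

t_L ≈ 0.70 h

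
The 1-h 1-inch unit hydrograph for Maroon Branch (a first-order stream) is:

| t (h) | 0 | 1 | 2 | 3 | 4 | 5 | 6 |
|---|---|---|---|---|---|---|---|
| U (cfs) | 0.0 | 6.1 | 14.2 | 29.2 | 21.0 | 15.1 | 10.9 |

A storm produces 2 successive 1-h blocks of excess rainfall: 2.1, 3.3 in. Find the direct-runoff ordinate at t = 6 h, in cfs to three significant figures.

Q ≈ 72.7 cfs

By discrete convolution, Q_j = Σ (P_i / 1 in) · U_{j−i}.
At t = 6 h (j=6): Q = (2.1/1)·10.9 + (3.3/1)·15.1 = 72.7 cfs.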